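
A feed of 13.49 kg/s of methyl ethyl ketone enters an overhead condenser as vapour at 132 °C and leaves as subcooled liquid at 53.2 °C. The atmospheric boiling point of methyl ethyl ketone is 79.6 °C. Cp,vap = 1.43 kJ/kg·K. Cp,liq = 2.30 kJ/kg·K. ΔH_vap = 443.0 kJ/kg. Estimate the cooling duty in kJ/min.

vapour 132→79.6 °C: -74.932 kJ/kg
condensation at 79.6 °C: -443 kJ/kg
liquid 79.6→53.2 °C: -60.72 kJ/kg
Δh = -74.932 + -443 + -60.72 = -578.65 kJ/kg
Q = ṁ·Δh = 13.49 kg/s × -578.65 kJ/kg = -7806 kJ/s
|Q| = 7806 kW = 468360 kJ/min

Q_c = 468000 kJ/min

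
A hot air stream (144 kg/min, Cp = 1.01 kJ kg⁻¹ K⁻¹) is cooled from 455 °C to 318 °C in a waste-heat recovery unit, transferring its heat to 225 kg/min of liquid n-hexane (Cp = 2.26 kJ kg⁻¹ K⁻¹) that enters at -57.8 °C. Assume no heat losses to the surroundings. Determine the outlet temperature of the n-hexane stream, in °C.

T_c,out = -18.6 °C

Heat released by hot stream: Q = 144 × 1.01 × (455 − 318) = 19925 kJ/min
Energy balance on cold side (adiabatic exchanger): Q = ṁ_c·Cp_c·(T_c,out − T_c,in)
T_c,out = -57.8 + 19925/(225 × 2.26) = -18.616 °C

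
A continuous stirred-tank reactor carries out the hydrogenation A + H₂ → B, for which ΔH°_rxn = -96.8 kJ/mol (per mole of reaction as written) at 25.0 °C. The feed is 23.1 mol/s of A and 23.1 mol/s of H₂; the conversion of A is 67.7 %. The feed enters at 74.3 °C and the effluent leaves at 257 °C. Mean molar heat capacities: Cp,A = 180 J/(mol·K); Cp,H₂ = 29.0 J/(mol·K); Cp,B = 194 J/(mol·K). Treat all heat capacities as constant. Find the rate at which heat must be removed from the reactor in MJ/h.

Q_out = 2470 MJ/h

Extent of reaction ξ = 0.677 × 23.1 = 15.639 mol/s
Reaction term: ξ·ΔH°_rxn = 15.639 × -96.8 = -1513.8 kJ/s
Sensible, feed 74.3→25 °C: -238.02 kJ/s
Outlet flows (mol/s): A 7.4613, H₂ 7.4613, B 15.639
Sensible, products 25→257 °C: 1065.7 kJ/s
Q = ΔH = -686.19 kJ/s = -686.19 kW
Heat removed = 2470.3 MJ/h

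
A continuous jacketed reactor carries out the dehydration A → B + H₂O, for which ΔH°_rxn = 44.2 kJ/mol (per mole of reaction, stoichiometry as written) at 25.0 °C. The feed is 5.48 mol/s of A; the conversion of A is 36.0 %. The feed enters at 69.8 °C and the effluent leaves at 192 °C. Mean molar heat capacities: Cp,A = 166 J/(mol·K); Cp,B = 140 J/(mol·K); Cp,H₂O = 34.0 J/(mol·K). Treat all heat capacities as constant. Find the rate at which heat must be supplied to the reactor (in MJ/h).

Extent of reaction ξ = 0.360 × 5.48 = 1.9728 mol/s
Reaction term: ξ·ΔH°_rxn = 1.9728 × 44.2 = 87.198 kJ/s
Sensible, feed 69.8→25 °C: -40.754 kJ/s
Outlet flows (mol/s): A 3.5072, B 1.9728, H₂O 1.9728
Sensible, products 25→192 °C: 154.55 kJ/s
Q = ΔH = 201 kJ/s = 201 kW
Heat supplied = 723.59 MJ/h

Q_in = 724 MJ/h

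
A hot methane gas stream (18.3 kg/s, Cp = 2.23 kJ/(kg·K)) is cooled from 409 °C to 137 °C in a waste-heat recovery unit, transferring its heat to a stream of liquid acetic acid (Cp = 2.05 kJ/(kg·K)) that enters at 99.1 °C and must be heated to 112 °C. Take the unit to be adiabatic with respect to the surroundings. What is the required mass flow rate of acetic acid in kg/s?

Heat released by hot stream: Q = 18.3 × 2.23 × (409 − 137) = 11100 kJ/s
Energy balance on cold side (adiabatic exchanger): Q = ṁ_c·Cp_c·(T_c,out − T_c,in)
ṁ_c = 11100 / [2.05 × (112 − 99.1)] = 419.74 kg/s

ṁ_c = 420 kg/s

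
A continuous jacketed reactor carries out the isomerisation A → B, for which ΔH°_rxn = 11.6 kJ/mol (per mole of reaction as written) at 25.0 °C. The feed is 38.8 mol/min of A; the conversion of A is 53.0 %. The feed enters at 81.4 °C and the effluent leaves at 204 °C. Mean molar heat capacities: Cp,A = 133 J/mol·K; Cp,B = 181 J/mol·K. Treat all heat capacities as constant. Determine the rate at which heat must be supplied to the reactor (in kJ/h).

Extent of reaction ξ = 0.530 × 38.8 = 20.564 mol/min
Reaction term: ξ·ΔH°_rxn = 20.564 × 11.6 = 238.54 kJ/min
Sensible, feed 81.4→25 °C: -291.05 kJ/min
Outlet flows (mol/min): A 18.236, B 20.564
Sensible, products 25→204 °C: 1100.4 kJ/min
Q = ΔH = 1047.9 kJ/min = 17.465 kW
Heat supplied = 62874 kJ/h

Q_in = 62900 kJ/h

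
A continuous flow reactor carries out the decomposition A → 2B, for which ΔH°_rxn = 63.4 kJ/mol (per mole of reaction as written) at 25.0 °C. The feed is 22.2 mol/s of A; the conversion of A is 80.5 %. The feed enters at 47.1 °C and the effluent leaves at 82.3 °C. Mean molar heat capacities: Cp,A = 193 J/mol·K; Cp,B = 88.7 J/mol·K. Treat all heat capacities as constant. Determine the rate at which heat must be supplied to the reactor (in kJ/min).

Q_in = 76100 kJ/min

Extent of reaction ξ = 0.805 × 22.2 = 17.871 mol/s
Reaction term: ξ·ΔH°_rxn = 17.871 × 63.4 = 1133 kJ/s
Sensible, feed 47.1→25 °C: -94.69 kJ/s
Outlet flows (mol/s): A 4.329, B 35.742
Sensible, products 25→82.3 °C: 229.53 kJ/s
Q = ΔH = 1267.9 kJ/s = 1267.9 kW
Heat supplied = 76072 kJ/min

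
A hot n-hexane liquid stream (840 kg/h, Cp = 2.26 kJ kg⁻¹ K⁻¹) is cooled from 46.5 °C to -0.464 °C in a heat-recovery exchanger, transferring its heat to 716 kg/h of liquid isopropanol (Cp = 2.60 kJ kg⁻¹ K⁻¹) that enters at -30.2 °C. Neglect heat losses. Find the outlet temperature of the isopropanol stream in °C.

Heat released by hot stream: Q = 840 × 2.26 × (46.5 − -0.464) = 89156 kJ/h
Energy balance on cold side (adiabatic exchanger): Q = ṁ_c·Cp_c·(T_c,out − T_c,in)
T_c,out = -30.2 + 89156/(716 × 2.60) = 17.692 °C

T_c,out = 17.7 °C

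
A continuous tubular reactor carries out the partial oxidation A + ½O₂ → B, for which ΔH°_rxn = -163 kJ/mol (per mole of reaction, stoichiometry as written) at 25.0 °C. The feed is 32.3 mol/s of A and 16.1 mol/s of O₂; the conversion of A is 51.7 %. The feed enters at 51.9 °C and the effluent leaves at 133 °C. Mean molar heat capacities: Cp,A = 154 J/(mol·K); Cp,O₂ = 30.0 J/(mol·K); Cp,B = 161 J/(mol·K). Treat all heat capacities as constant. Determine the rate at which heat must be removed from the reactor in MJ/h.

Extent of reaction ξ = 0.517 × 32.3 = 16.699 mol/s
Reaction term: ξ·ΔH°_rxn = 16.699 × -163 = -2722 kJ/s
Sensible, feed 51.9→25 °C: -146.8 kJ/s
Outlet flows (mol/s): A 15.601, O₂ 7.7505, B 16.699
Sensible, products 25→133 °C: 574.95 kJ/s
Q = ΔH = -2293.8 kJ/s = -2293.8 kW
Heat removed = 8257.7 MJ/h

Q_out = 8260 MJ/h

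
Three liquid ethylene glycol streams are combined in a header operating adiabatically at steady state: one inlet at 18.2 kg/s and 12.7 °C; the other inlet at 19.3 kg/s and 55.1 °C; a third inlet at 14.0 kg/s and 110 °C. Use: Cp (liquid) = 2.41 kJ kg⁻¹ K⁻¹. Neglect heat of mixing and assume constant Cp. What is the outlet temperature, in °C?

No heat crosses the boundary, so H_out = H_in.
Σ ṁᵢCp,ᵢTᵢ = 18.2×2.41×12.7 + 19.3×2.41×55.1 + 14.0×2.41×110 = 6831.3
Σ ṁᵢCp,ᵢ = 18.2×2.41 + 19.3×2.41 + 14.0×2.41 = 124.12
T_out = 6831.3 / 124.12 = 55.04 °C

T_out = 55.0 °C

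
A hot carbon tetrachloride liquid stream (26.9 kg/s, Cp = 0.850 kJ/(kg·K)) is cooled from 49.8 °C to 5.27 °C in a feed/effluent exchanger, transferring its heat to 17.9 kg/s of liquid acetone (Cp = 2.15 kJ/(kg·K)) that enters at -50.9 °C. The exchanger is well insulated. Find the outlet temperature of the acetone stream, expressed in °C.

T_c,out = -24.4 °C

Heat released by hot stream: Q = 26.9 × 0.850 × (49.8 − 5.27) = 1018.2 kJ/s
Energy balance on cold side (adiabatic exchanger): Q = ṁ_c·Cp_c·(T_c,out − T_c,in)
T_c,out = -50.9 + 1018.2/(17.9 × 2.15) = -24.443 °C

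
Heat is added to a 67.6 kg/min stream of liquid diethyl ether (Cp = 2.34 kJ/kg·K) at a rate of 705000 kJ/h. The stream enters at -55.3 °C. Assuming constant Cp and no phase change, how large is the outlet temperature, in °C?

Q = 705000 kJ/h = 11750 kJ/min
ΔT = Q/(ṁ·Cp) = 11750/(67.6×2.34) = 74.281 K
T_out = -55.3 + 74.281 = 18.981 °C

T_out = 19.0 °C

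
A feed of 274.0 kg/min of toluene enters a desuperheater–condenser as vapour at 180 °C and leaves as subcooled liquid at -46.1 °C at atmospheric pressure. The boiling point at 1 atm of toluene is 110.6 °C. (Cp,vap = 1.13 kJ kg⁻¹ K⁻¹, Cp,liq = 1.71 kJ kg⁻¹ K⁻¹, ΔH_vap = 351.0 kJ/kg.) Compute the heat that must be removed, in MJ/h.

vapour 180→110.6 °C: -78.422 kJ/kg
condensation at 110.6 °C: -351 kJ/kg
liquid 110.6→-46.1 °C: -267.96 kJ/kg
Δh = -78.422 + -351 + -267.96 = -697.38 kJ/kg
Q = ṁ·Δh = 274.0 kg/min × -697.38 kJ/kg = -191080 kJ/min
|Q| = 3184.7 kW = 11465 MJ/h

Q_c = 11500 MJ/h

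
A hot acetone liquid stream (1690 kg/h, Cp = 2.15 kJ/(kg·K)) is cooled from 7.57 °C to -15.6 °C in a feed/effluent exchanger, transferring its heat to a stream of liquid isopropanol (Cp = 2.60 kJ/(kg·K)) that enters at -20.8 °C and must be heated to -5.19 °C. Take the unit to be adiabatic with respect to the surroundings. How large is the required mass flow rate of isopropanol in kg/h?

ṁ_c = 2070 kg/h

Heat released by hot stream: Q = 1690 × 2.15 × (7.57 − -15.6) = 84188 kJ/h
Energy balance on cold side (adiabatic exchanger): Q = ṁ_c·Cp_c·(T_c,out − T_c,in)
ṁ_c = 84188 / [2.60 × (-5.19 − -20.8)] = 2074.3 kg/h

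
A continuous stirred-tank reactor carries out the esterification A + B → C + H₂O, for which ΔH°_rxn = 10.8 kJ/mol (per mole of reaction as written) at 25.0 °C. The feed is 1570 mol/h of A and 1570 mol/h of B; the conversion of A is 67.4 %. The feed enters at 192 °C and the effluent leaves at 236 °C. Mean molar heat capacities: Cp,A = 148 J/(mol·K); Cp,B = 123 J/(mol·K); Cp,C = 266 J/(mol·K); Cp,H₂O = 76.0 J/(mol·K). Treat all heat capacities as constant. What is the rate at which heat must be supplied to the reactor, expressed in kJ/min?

Extent of reaction ξ = 0.674 × 1570 = 1058.2 mol/h
Reaction term: ξ·ΔH°_rxn = 1058.2 × 10.8 = 11428 kJ/h
Sensible, feed 192→25 °C: -71053 kJ/h
Outlet flows (mol/h): A 511.82, B 511.82, C 1058.2, H₂O 1058.2
Sensible, products 25→236 °C: 105630 kJ/h
Q = ΔH = 46002 kJ/h = 12.778 kW
Heat supplied = 766.69 kJ/min

Q_in = 767 kJ/min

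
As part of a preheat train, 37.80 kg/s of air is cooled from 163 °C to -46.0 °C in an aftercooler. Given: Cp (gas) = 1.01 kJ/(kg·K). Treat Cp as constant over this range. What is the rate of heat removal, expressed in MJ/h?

Q = ṁ·Cp·ΔT = 37.80 × 1.01 × (-46.0 − 163) = -7979.2 kJ/s
Cooling duty = 28725 MJ/h

Q_c = 28700 MJ/h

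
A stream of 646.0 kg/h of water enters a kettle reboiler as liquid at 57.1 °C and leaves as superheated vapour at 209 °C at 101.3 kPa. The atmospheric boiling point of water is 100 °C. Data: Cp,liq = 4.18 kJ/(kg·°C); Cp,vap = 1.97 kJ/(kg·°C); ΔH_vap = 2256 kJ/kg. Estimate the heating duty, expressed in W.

Q = 476000 W

liquid 57.1→100 °C: 179.32 kJ/kg
vaporisation at 100 °C: 2256 kJ/kg
vapour 100→209 °C: 214.73 kJ/kg
Δh = 179.32 + 2256 + 214.73 = 2650.1 kJ/kg
Q = ṁ·Δh = 646.0 kg/h × 2650.1 kJ/kg = 1.7119e+06 kJ/h
|Q| = 475.54 kW = 475540 W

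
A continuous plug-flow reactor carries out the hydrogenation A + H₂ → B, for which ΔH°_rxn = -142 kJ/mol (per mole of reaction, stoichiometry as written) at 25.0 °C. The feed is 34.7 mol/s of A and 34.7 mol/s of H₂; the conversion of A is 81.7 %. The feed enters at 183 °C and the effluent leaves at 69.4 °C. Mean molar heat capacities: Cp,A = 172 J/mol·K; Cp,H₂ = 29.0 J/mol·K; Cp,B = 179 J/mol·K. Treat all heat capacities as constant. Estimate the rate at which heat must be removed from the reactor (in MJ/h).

Q_out = 17400 MJ/h

Extent of reaction ξ = 0.817 × 34.7 = 28.35 mol/s
Reaction term: ξ·ΔH°_rxn = 28.35 × -142 = -4025.7 kJ/s
Sensible, feed 183→25 °C: -1102 kJ/s
Outlet flows (mol/s): A 6.3501, H₂ 6.3501, B 28.35
Sensible, products 25→69.4 °C: 281.98 kJ/s
Q = ΔH = -4845.7 kJ/s = -4845.7 kW
Heat removed = 17445 MJ/h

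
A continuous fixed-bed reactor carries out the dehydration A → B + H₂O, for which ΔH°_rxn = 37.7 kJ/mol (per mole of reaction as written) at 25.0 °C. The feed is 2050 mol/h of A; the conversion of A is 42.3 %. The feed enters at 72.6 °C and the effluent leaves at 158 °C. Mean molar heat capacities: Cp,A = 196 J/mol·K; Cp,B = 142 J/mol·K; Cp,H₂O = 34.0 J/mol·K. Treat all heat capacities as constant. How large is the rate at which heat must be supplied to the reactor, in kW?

Q_in = 18.0 kW

Extent of reaction ξ = 0.423 × 2050 = 867.15 mol/h
Reaction term: ξ·ΔH°_rxn = 867.15 × 37.7 = 32692 kJ/h
Sensible, feed 72.6→25 °C: -19126 kJ/h
Outlet flows (mol/h): A 1182.8, B 867.15, H₂O 867.15
Sensible, products 25→158 °C: 51133 kJ/h
Q = ΔH = 64699 kJ/h = 17.972 kW
Heat supplied = 17.972 kW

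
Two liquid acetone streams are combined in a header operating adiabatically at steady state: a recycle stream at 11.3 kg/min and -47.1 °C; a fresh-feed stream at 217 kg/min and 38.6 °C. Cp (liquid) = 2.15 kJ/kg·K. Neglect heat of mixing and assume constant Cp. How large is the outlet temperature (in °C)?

T_out = 34.4 °C

Energy balance with Q = 0: Σ ṁᵢCp,ᵢ(T_out − Tᵢ) = 0
Σ ṁᵢCp,ᵢTᵢ = 11.3×2.15×-47.1 + 217×2.15×38.6 = 16865
Σ ṁᵢCp,ᵢ = 11.3×2.15 + 217×2.15 = 490.84
T_out = 16865 / 490.84 = 34.358 °C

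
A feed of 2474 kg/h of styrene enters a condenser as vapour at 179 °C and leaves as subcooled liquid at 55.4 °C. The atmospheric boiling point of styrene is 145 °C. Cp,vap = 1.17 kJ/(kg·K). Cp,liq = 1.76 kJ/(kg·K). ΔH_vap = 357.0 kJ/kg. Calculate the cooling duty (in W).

Q_c = 381000 W

vapour 179→145 °C: -39.78 kJ/kg
condensation at 145 °C: -357 kJ/kg
liquid 145→55.4 °C: -157.7 kJ/kg
Δh = -39.78 + -357 + -157.7 = -554.48 kJ/kg
Q = ṁ·Δh = 2474 kg/h × -554.48 kJ/kg = -1.3718e+06 kJ/h
|Q| = 381.05 kW = 381050 W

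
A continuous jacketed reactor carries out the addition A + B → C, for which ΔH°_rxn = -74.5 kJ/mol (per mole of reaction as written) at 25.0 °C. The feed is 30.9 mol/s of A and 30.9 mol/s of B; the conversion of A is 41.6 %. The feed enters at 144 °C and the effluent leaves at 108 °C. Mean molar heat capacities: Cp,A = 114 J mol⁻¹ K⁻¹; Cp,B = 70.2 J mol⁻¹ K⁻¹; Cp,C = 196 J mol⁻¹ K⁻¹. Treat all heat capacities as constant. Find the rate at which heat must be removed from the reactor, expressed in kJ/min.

Q_out = 69000 kJ/min

Extent of reaction ξ = 0.416 × 30.9 = 12.854 mol/s
Reaction term: ξ·ΔH°_rxn = 12.854 × -74.5 = -957.65 kJ/s
Sensible, feed 144→25 °C: -677.32 kJ/s
Outlet flows (mol/s): A 18.046, B 18.046, C 12.854
Sensible, products 25→108 °C: 485.01 kJ/s
Q = ΔH = -1150 kJ/s = -1150 kW
Heat removed = 68998 kJ/min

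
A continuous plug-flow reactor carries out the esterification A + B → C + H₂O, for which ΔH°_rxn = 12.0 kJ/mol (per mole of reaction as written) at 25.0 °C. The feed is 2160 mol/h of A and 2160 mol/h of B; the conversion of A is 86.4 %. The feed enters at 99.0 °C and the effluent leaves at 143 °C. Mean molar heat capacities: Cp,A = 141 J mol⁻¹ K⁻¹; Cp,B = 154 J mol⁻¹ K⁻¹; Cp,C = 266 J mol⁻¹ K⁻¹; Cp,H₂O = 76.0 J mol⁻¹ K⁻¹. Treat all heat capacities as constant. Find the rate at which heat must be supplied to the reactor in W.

Q_in = 16900 W

Extent of reaction ξ = 0.864 × 2160 = 1866.2 mol/h
Reaction term: ξ·ΔH°_rxn = 1866.2 × 12.0 = 22395 kJ/h
Sensible, feed 99.0→25 °C: -47153 kJ/h
Outlet flows (mol/h): A 293.76, B 293.76, C 1866.2, H₂O 1866.2
Sensible, products 25→143 °C: 85540 kJ/h
Q = ΔH = 60782 kJ/h = 16.884 kW
Heat supplied = 16884 W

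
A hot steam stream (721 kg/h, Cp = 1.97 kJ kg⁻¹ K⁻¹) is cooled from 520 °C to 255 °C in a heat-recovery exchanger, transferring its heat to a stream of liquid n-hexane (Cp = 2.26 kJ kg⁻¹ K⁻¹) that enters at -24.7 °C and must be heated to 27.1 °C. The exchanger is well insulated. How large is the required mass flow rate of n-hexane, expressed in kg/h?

Heat released by hot stream: Q = 721 × 1.97 × (520 − 255) = 376400 kJ/h
Energy balance on cold side (adiabatic exchanger): Q = ṁ_c·Cp_c·(T_c,out − T_c,in)
ṁ_c = 376400 / [2.26 × (27.1 − -24.7)] = 3215.2 kg/h

ṁ_c = 3220 kg/h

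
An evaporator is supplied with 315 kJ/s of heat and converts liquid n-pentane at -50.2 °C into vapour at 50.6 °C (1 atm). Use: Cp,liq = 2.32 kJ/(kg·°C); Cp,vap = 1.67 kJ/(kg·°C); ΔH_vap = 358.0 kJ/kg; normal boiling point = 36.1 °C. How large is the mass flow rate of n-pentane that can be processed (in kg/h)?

ṁ = 1950 kg/h

Δh = 2.32×(36.1−-50.2) + 358.0 + 1.67×(50.6−36.1) = 582.43 kJ/kg
Q = 315 kJ/s = 315 kJ/s = 1.134e+06 kJ/h
ṁ = Q/Δh = 1.134e+06 / 582.43 = 1947 kg/h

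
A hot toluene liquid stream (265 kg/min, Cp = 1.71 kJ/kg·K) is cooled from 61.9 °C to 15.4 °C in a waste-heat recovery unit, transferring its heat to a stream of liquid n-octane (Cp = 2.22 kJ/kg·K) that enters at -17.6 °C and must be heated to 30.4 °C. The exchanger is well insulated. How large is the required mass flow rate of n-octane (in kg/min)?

Heat released by hot stream: Q = 265 × 1.71 × (61.9 − 15.4) = 21071 kJ/min
Energy balance on cold side (adiabatic exchanger): Q = ṁ_c·Cp_c·(T_c,out − T_c,in)
ṁ_c = 21071 / [2.22 × (30.4 − -17.6)] = 197.74 kg/min

ṁ_c = 198 kg/min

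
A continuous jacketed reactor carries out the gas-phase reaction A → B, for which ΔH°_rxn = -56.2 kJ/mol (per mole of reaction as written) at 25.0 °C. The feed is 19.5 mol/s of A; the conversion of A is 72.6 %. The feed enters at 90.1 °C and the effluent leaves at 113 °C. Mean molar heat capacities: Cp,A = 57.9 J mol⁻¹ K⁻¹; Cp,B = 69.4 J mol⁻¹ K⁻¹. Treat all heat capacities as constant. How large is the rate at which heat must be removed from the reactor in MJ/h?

Q_out = 2720 MJ/h

Extent of reaction ξ = 0.726 × 19.5 = 14.157 mol/s
Reaction term: ξ·ΔH°_rxn = 14.157 × -56.2 = -795.62 kJ/s
Sensible, feed 90.1→25 °C: -73.501 kJ/s
Outlet flows (mol/s): A 5.343, B 14.157
Sensible, products 25→113 °C: 113.68 kJ/s
Q = ΔH = -755.44 kJ/s = -755.44 kW
Heat removed = 2719.6 MJ/h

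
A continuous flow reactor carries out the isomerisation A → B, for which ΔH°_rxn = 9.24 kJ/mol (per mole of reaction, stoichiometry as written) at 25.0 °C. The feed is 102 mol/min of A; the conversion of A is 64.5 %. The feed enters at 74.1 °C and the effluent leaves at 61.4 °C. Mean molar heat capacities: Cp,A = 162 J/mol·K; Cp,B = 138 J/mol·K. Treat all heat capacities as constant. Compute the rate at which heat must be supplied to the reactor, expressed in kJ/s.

Extent of reaction ξ = 0.645 × 102 = 65.79 mol/min
Reaction term: ξ·ΔH°_rxn = 65.79 × 9.24 = 607.9 kJ/min
Sensible, feed 74.1→25 °C: -811.33 kJ/min
Outlet flows (mol/min): A 36.21, B 65.79
Sensible, products 25→61.4 °C: 544 kJ/min
Q = ΔH = 340.57 kJ/min = 5.6762 kW
Heat supplied = 5.6762 kJ/s

Q_in = 5.68 kJ/s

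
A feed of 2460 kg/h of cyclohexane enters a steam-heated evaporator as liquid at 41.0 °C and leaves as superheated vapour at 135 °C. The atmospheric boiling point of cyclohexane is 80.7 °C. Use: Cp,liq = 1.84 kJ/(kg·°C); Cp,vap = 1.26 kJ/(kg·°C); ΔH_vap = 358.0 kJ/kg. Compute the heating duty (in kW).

liquid 41.0→80.7 °C: 73.048 kJ/kg
vaporisation at 80.7 °C: 358 kJ/kg
vapour 80.7→135 °C: 68.418 kJ/kg
Δh = 73.048 + 358 + 68.418 = 499.47 kJ/kg
Q = ṁ·Δh = 2460 kg/h × 499.47 kJ/kg = 1.2287e+06 kJ/h
|Q| = 341.3 kW

Q = 341 kW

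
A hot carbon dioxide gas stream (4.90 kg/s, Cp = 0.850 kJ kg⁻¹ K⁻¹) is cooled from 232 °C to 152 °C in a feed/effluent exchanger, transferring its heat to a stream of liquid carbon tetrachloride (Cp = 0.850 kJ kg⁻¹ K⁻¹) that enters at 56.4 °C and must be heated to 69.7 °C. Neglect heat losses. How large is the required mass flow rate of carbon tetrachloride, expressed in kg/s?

ṁ_c = 29.5 kg/s

Heat released by hot stream: Q = 4.90 × 0.850 × (232 − 152) = 333.2 kJ/s
Energy balance on cold side (adiabatic exchanger): Q = ṁ_c·Cp_c·(T_c,out − T_c,in)
ṁ_c = 333.2 / [0.850 × (69.7 − 56.4)] = 29.474 kg/s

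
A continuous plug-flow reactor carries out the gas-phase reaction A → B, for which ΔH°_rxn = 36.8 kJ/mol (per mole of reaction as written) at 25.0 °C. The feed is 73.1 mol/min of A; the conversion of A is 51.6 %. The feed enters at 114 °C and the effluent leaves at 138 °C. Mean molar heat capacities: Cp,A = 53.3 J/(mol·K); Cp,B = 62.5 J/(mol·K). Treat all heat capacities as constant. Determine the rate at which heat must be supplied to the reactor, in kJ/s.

Extent of reaction ξ = 0.516 × 73.1 = 37.72 mol/min
Reaction term: ξ·ΔH°_rxn = 37.72 × 36.8 = 1388.1 kJ/min
Sensible, feed 114→25 °C: -346.76 kJ/min
Outlet flows (mol/min): A 35.38, B 37.72
Sensible, products 25→138 °C: 479.49 kJ/min
Q = ΔH = 1520.8 kJ/min = 25.347 kW
Heat supplied = 25.347 kJ/s

Q_in = 25.3 kJ/s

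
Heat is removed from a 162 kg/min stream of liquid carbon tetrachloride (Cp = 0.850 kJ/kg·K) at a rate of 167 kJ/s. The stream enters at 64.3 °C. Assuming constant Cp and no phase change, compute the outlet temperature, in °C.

T_out = -8.47 °C

Q = 167 kJ/s = 10020 kJ/min
ΔT = Q/(ṁ·Cp) = 10020/(162×0.850) = 72.767 K
T_out = 64.3 − 72.767 = -8.4669 °C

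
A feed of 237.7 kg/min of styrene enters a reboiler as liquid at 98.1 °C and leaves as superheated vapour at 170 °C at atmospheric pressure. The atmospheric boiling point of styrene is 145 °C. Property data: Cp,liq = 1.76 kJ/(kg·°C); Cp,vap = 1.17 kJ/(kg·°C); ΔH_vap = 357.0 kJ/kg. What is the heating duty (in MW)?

Q = 1.86 MW

liquid 98.1→145 °C: 82.544 kJ/kg
vaporisation at 145 °C: 357 kJ/kg
vapour 145→170 °C: 29.25 kJ/kg
Δh = 82.544 + 357 + 29.25 = 468.79 kJ/kg
Q = ṁ·Δh = 237.7 kg/min × 468.79 kJ/kg = 111430 kJ/min
|Q| = 1857.2 kW = 1.8572 MW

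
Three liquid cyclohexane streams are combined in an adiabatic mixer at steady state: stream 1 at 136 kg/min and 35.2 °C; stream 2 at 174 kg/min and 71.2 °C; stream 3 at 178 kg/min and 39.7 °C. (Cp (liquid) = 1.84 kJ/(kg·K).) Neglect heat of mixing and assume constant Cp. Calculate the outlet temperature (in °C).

No heat crosses the boundary, so H_out = H_in.
Σ ṁᵢCp,ᵢTᵢ = 136×1.84×35.2 + 174×1.84×71.2 + 178×1.84×39.7 = 44606
Σ ṁᵢCp,ᵢ = 136×1.84 + 174×1.84 + 178×1.84 = 897.92
T_out = 44606 / 897.92 = 49.677 °C

T_out = 49.7 °C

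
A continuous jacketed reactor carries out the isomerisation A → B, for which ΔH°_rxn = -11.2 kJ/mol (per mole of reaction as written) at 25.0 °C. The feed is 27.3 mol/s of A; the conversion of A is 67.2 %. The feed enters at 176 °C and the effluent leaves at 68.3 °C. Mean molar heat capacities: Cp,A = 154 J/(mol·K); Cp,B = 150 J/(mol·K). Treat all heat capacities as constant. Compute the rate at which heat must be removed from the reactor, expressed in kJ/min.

Extent of reaction ξ = 0.672 × 27.3 = 18.346 mol/s
Reaction term: ξ·ΔH°_rxn = 18.346 × -11.2 = -205.47 kJ/s
Sensible, feed 176→25 °C: -634.83 kJ/s
Outlet flows (mol/s): A 8.9544, B 18.346
Sensible, products 25→68.3 °C: 178.86 kJ/s
Q = ΔH = -661.44 kJ/s = -661.44 kW
Heat removed = 39686 kJ/min

Q_out = 39700 kJ/min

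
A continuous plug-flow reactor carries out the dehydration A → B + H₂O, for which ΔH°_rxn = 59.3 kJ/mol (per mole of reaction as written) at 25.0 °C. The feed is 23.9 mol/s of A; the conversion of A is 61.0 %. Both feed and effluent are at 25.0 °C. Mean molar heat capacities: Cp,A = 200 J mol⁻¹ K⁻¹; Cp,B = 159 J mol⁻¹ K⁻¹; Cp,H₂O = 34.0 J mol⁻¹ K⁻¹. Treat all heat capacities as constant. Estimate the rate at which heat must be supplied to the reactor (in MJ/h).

Extent of reaction ξ = 0.610 × 23.9 = 14.579 mol/s
Reaction term: ξ·ΔH°_rxn = 14.579 × 59.3 = 864.53 kJ/s
Q = ΔH = 864.53 kJ/s = 864.53 kW
Heat supplied = 3112.3 MJ/h

Q_in = 3110 MJ/h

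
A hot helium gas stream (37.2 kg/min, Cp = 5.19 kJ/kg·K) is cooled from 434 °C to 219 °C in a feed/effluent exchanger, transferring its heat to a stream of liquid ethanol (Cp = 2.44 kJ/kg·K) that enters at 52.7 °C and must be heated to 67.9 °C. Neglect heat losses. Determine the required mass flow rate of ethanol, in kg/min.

Heat released by hot stream: Q = 37.2 × 5.19 × (434 − 219) = 41510 kJ/min
Energy balance on cold side (adiabatic exchanger): Q = ṁ_c·Cp_c·(T_c,out − T_c,in)
ṁ_c = 41510 / [2.44 × (67.9 − 52.7)] = 1119.2 kg/min

ṁ_c = 1120 kg/min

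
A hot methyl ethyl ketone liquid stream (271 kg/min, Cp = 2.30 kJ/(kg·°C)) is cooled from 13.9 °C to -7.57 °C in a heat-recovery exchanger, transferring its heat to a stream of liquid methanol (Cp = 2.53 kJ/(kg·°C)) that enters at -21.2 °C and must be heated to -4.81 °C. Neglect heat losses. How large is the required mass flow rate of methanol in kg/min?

ṁ_c = 323 kg/min

Heat released by hot stream: Q = 271 × 2.30 × (13.9 − -7.57) = 13382 kJ/min
Energy balance on cold side (adiabatic exchanger): Q = ṁ_c·Cp_c·(T_c,out − T_c,in)
ṁ_c = 13382 / [2.53 × (-4.81 − -21.2)] = 322.72 kg/min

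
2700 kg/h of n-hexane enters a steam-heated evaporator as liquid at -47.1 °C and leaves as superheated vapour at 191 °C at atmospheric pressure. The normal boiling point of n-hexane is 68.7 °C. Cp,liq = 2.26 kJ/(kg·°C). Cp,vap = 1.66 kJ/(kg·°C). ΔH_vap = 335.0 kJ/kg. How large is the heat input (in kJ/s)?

liquid -47.1→68.7 °C: 261.71 kJ/kg
vaporisation at 68.7 °C: 335 kJ/kg
vapour 68.7→191 °C: 203.02 kJ/kg
Δh = 261.71 + 335 + 203.02 = 799.73 kJ/kg
Q = ṁ·Δh = 2700 kg/h × 799.73 kJ/kg = 2.1593e+06 kJ/h
|Q| = 599.79 kW

Q = 600 kJ/s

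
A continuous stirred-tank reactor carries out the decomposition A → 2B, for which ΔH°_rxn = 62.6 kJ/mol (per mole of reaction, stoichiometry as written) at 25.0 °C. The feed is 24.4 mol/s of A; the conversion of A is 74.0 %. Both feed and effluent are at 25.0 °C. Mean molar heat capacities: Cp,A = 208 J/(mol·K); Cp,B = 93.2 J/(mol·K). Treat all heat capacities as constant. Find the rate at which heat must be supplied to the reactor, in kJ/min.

Q_in = 67800 kJ/min

Extent of reaction ξ = 0.740 × 24.4 = 18.056 mol/s
Reaction term: ξ·ΔH°_rxn = 18.056 × 62.6 = 1130.3 kJ/s
Q = ΔH = 1130.3 kJ/s = 1130.3 kW
Heat supplied = 67818 kJ/min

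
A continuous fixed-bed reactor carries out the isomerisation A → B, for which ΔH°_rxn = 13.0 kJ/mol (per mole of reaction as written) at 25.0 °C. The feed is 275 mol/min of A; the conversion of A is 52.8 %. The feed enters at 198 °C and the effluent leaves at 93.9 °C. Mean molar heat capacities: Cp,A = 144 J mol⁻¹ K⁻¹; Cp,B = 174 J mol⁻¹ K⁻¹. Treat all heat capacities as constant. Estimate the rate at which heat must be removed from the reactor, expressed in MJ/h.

Extent of reaction ξ = 0.528 × 275 = 145.2 mol/min
Reaction term: ξ·ΔH°_rxn = 145.2 × 13.0 = 1887.6 kJ/min
Sensible, feed 198→25 °C: -6850.8 kJ/min
Outlet flows (mol/min): A 129.8, B 145.2
Sensible, products 25→93.9 °C: 3028.6 kJ/min
Q = ΔH = -1934.6 kJ/min = -32.244 kW
Heat removed = 116.08 MJ/h

Q_out = 116 MJ/h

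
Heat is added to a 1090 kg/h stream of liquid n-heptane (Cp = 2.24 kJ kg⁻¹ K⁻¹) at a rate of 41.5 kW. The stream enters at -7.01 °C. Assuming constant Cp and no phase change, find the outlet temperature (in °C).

Q = 41.5 kW = 149400 kJ/h
ΔT = Q/(ṁ·Cp) = 149400/(1090×2.24) = 61.189 K
T_out = -7.01 + 61.189 = 54.179 °C

T_out = 54.2 °C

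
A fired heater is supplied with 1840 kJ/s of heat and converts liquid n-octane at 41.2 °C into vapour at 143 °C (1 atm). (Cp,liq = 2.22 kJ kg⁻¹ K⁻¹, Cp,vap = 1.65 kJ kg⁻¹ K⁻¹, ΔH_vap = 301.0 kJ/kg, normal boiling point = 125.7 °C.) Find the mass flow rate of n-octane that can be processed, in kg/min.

ṁ = 213 kg/min

Δh = 2.22×(125.7−41.2) + 301.0 + 1.65×(143−125.7) = 517.13 kJ/kg
Q = 1840 kJ/s = 1840 kJ/s = 110400 kJ/min
ṁ = Q/Δh = 110400 / 517.13 = 213.48 kg/min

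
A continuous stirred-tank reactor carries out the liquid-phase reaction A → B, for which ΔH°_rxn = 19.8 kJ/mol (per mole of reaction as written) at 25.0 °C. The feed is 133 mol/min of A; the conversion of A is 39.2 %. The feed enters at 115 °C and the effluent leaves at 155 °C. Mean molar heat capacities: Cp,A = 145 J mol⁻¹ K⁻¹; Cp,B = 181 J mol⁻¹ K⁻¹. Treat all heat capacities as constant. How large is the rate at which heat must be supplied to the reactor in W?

Extent of reaction ξ = 0.392 × 133 = 52.136 mol/min
Reaction term: ξ·ΔH°_rxn = 52.136 × 19.8 = 1032.3 kJ/min
Sensible, feed 115→25 °C: -1735.7 kJ/min
Outlet flows (mol/min): A 80.864, B 52.136
Sensible, products 25→155 °C: 2751 kJ/min
Q = ΔH = 2047.7 kJ/min = 34.128 kW
Heat supplied = 34128 W

Q_in = 34100 W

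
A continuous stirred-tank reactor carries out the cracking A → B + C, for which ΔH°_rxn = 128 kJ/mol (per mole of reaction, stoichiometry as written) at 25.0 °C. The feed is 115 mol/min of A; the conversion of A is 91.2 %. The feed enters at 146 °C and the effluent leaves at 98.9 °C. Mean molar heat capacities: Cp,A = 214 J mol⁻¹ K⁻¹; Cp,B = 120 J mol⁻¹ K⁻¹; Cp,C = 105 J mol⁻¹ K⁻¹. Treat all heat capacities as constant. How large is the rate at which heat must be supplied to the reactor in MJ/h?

Q_in = 741 MJ/h

Extent of reaction ξ = 0.912 × 115 = 104.88 mol/min
Reaction term: ξ·ΔH°_rxn = 104.88 × 128 = 13425 kJ/min
Sensible, feed 146→25 °C: -2977.8 kJ/min
Outlet flows (mol/min): A 10.12, B 104.88, C 104.88
Sensible, products 25→98.9 °C: 1903.9 kJ/min
Q = ΔH = 12351 kJ/min = 205.85 kW
Heat supplied = 741.05 MJ/h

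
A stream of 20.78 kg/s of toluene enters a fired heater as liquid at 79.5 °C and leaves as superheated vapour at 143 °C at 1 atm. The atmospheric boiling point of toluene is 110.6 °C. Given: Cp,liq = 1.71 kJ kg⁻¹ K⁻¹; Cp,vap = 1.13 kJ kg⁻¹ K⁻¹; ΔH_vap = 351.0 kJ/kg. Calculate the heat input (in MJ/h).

Q = 33000 MJ/h

liquid 79.5→110.6 °C: 53.181 kJ/kg
vaporisation at 110.6 °C: 351 kJ/kg
vapour 110.6→143 °C: 36.612 kJ/kg
Δh = 53.181 + 351 + 36.612 = 440.79 kJ/kg
Q = ṁ·Δh = 20.78 kg/s × 440.79 kJ/kg = 9159.7 kJ/s
|Q| = 9159.7 kW = 32975 MJ/h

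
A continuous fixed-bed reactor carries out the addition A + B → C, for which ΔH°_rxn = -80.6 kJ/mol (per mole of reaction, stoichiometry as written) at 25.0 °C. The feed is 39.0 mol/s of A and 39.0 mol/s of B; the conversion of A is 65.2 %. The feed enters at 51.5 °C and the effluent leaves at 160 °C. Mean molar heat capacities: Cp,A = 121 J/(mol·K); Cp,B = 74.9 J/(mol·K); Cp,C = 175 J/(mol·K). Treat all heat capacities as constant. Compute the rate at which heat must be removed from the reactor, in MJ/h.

Q_out = 4650 MJ/h

Extent of reaction ξ = 0.652 × 39.0 = 25.428 mol/s
Reaction term: ξ·ΔH°_rxn = 25.428 × -80.6 = -2049.5 kJ/s
Sensible, feed 51.5→25 °C: -202.46 kJ/s
Outlet flows (mol/s): A 13.572, B 13.572, C 25.428
Sensible, products 25→160 °C: 959.67 kJ/s
Q = ΔH = -1292.3 kJ/s = -1292.3 kW
Heat removed = 4652.2 MJ/h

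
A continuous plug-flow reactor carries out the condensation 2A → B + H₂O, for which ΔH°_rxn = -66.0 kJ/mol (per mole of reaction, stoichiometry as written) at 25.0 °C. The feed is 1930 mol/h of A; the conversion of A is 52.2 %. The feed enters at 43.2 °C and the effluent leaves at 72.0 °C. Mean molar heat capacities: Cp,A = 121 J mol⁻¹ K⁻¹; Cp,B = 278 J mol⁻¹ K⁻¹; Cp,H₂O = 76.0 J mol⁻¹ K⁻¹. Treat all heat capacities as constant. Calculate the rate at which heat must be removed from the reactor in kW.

Q_out = 6.63 kW

Extent of reaction ξ = 0.522 × 1930 / 2 = 503.73 mol/h
Reaction term: ξ·ΔH°_rxn = 503.73 × -66.0 = -33246 kJ/h
Sensible, feed 43.2→25 °C: -4250.2 kJ/h
Outlet flows (mol/h): A 922.54, B 503.73, H₂O 503.73
Sensible, products 25→72.0 °C: 13628 kJ/h
Q = ΔH = -23869 kJ/h = -6.6302 kW
Heat removed = 6.6302 kW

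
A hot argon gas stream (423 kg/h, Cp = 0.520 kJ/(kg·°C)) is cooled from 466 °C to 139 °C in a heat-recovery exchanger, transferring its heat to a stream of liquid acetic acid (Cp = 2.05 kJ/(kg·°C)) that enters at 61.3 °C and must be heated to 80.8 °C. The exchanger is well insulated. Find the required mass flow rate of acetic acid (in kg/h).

Heat released by hot stream: Q = 423 × 0.520 × (466 − 139) = 71927 kJ/h
Energy balance on cold side (adiabatic exchanger): Q = ṁ_c·Cp_c·(T_c,out − T_c,in)
ṁ_c = 71927 / [2.05 × (80.8 − 61.3)] = 1799.3 kg/h

ṁ_c = 1800 kg/h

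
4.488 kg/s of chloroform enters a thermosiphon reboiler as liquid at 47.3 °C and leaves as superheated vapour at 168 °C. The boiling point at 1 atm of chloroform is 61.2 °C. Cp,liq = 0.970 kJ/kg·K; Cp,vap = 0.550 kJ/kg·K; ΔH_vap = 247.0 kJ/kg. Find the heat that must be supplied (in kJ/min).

Q = 86000 kJ/min

liquid 47.3→61.2 °C: 13.483 kJ/kg
vaporisation at 61.2 °C: 247 kJ/kg
vapour 61.2→168 °C: 58.74 kJ/kg
Δh = 13.483 + 247 + 58.74 = 319.22 kJ/kg
Q = ṁ·Δh = 4.488 kg/s × 319.22 kJ/kg = 1432.7 kJ/s
|Q| = 1432.7 kW = 85960 kJ/min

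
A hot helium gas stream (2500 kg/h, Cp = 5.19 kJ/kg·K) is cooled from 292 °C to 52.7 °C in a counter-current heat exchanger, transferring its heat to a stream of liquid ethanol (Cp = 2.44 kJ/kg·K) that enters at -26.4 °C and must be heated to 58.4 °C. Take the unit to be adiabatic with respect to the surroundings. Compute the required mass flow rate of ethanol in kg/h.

Heat released by hot stream: Q = 2500 × 5.19 × (292 − 52.7) = 3.1049e+06 kJ/h
Energy balance on cold side (adiabatic exchanger): Q = ṁ_c·Cp_c·(T_c,out − T_c,in)
ṁ_c = 3.1049e+06 / [2.44 × (58.4 − -26.4)] = 15006 kg/h

ṁ_c = 15000 kg/h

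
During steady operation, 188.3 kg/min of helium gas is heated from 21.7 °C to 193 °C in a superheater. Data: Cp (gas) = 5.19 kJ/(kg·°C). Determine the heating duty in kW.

Q = 2790 kW

Q = ṁ·Cp·ΔT = 188.3 × 5.19 × (193 − 21.7) = 167410 kJ/min
Converting: 167410 / 60 s = 2790.1 kW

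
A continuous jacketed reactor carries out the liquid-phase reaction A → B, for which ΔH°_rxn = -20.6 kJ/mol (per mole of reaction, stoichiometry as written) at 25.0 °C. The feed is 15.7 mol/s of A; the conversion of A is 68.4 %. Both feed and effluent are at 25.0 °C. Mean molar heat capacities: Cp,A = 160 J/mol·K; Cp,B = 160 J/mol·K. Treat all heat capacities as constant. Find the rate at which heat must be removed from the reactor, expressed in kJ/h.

Q_out = 796000 kJ/h

Extent of reaction ξ = 0.684 × 15.7 = 10.739 mol/s
Reaction term: ξ·ΔH°_rxn = 10.739 × -20.6 = -221.22 kJ/s
Q = ΔH = -221.22 kJ/s = -221.22 kW
Heat removed = 796390 kJ/h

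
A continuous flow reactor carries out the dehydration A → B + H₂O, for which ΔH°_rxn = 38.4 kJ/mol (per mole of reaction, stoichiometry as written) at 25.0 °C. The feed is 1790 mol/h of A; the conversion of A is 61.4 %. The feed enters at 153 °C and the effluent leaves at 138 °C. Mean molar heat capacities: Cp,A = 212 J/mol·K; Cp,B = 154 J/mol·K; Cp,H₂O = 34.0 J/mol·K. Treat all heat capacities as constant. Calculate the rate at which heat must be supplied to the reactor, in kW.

Extent of reaction ξ = 0.614 × 1790 = 1099.1 mol/h
Reaction term: ξ·ΔH°_rxn = 1099.1 × 38.4 = 42204 kJ/h
Sensible, feed 153→25 °C: -48573 kJ/h
Outlet flows (mol/h): A 690.94, B 1099.1, H₂O 1099.1
Sensible, products 25→138 °C: 39901 kJ/h
Q = ΔH = 33531 kJ/h = 9.3142 kW
Heat supplied = 9.3142 kW

Q_in = 9.31 kW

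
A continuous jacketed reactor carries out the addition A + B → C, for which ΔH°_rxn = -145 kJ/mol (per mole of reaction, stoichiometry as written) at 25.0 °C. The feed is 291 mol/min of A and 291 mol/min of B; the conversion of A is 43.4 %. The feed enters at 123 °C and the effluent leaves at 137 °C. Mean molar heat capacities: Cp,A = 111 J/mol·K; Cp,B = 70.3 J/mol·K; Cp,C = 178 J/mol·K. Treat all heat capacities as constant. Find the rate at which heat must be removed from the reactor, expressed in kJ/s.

Q_out = 294 kJ/s

Extent of reaction ξ = 0.434 × 291 = 126.29 mol/min
Reaction term: ξ·ΔH°_rxn = 126.29 × -145 = -18313 kJ/min
Sensible, feed 123→25 °C: -5170.3 kJ/min
Outlet flows (mol/min): A 164.71, B 164.71, C 126.29
Sensible, products 25→137 °C: 5862.3 kJ/min
Q = ΔH = -17621 kJ/min = -293.68 kW
Heat removed = 293.68 kJ/s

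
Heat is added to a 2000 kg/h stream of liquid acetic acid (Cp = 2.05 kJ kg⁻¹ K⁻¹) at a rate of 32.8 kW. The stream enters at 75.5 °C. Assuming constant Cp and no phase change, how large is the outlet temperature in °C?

T_out = 104 °C

Q = 32.8 kW = 118080 kJ/h
ΔT = Q/(ṁ·Cp) = 118080/(2000×2.05) = 28.8 K
T_out = 75.5 + 28.8 = 104.3 °C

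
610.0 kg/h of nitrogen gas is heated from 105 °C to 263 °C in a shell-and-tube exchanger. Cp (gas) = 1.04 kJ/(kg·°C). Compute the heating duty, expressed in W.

Q = 27800 W

Q = ṁ·Cp·ΔT = 610.0 × 1.04 × (263 − 105) = 100240 kJ/h
Converting: 100240 / 3600 s = 27.843 kW
Heating duty = 27843 W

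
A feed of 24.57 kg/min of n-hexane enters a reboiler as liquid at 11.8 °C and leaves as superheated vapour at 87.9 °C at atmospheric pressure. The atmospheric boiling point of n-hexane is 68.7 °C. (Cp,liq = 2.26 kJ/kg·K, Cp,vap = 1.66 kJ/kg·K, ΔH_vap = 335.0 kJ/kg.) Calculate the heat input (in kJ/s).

Q = 203 kJ/s

liquid 11.8→68.7 °C: 128.59 kJ/kg
vaporisation at 68.7 °C: 335 kJ/kg
vapour 68.7→87.9 °C: 31.872 kJ/kg
Δh = 128.59 + 335 + 31.872 = 495.47 kJ/kg
Q = ṁ·Δh = 24.57 kg/min × 495.47 kJ/kg = 12174 kJ/min
|Q| = 202.89 kW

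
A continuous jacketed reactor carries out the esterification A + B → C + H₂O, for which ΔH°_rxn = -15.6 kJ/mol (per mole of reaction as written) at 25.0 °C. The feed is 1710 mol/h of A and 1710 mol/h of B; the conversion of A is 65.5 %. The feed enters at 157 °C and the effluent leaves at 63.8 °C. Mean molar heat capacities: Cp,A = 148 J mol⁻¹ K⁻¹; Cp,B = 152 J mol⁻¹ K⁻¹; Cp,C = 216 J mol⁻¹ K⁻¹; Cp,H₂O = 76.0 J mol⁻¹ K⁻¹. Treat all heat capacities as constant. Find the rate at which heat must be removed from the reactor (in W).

Extent of reaction ξ = 0.655 × 1710 = 1120 mol/h
Reaction term: ξ·ΔH°_rxn = 1120 × -15.6 = -17473 kJ/h
Sensible, feed 157→25 °C: -67716 kJ/h
Outlet flows (mol/h): A 589.95, B 589.95, C 1120, H₂O 1120
Sensible, products 25→63.8 °C: 19557 kJ/h
Q = ΔH = -65632 kJ/h = -18.231 kW
Heat removed = 18231 W

Q_out = 18200 W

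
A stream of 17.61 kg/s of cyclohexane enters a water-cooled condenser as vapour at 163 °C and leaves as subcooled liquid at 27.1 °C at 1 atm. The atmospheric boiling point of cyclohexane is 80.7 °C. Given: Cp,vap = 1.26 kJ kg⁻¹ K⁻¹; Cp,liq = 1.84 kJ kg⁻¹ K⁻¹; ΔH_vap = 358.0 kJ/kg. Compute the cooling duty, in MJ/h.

vapour 163→80.7 °C: -103.7 kJ/kg
condensation at 80.7 °C: -358 kJ/kg
liquid 80.7→27.1 °C: -98.624 kJ/kg
Δh = -103.7 + -358 + -98.624 = -560.32 kJ/kg
Q = ṁ·Δh = 17.61 kg/s × -560.32 kJ/kg = -9867.3 kJ/s
|Q| = 9867.3 kW = 35522 MJ/h

Q_c = 35500 MJ/h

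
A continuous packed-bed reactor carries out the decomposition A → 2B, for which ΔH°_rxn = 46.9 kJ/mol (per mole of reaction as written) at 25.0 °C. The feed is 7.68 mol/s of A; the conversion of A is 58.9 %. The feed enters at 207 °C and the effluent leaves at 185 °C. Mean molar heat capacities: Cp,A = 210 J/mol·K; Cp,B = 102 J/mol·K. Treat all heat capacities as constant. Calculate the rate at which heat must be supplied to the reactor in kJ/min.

Q_in = 10300 kJ/min

Extent of reaction ξ = 0.589 × 7.68 = 4.5235 mol/s
Reaction term: ξ·ΔH°_rxn = 4.5235 × 46.9 = 212.15 kJ/s
Sensible, feed 207→25 °C: -293.53 kJ/s
Outlet flows (mol/s): A 3.1565, B 9.047
Sensible, products 25→185 °C: 253.71 kJ/s
Q = ΔH = 172.33 kJ/s = 172.33 kW
Heat supplied = 10340 kJ/min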